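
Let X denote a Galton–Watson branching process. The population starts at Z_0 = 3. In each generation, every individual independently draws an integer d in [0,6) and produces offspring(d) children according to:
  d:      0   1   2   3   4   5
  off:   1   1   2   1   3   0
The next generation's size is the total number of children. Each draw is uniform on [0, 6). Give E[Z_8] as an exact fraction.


65536/2187

Outcome values over d=0..5: [1, 1, 2, 1, 3, 0]
Σy = 8, Σy² = 16, M = 6
μ = 8/6 = 4/3,  σ² = 16/6 − (4/3)² = 8/9
E[Z_0] = 3
E[Z_1] = 4/3·E[Z_0] = 4
E[Z_2] = 4/3·E[Z_1] = 16/3
E[Z_3] = 4/3·E[Z_2] = 64/9
E[Z_4] = 4/3·E[Z_3] = 256/27
E[Z_5] = 4/3·E[Z_4] = 1024/81
E[Z_6] = 4/3·E[Z_5] = 4096/243
E[Z_7] = 4/3·E[Z_6] = 16384/729
E[Z_8] = 4/3·E[Z_7] = 65536/2187


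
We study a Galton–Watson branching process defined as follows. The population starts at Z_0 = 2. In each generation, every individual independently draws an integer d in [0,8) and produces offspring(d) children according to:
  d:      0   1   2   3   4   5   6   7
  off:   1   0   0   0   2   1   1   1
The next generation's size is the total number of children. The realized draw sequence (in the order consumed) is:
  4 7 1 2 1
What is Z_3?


0

gen 0: Z_0=2, draws=[4, 7], offspring=[2, 1], Z_1=3
gen 1: Z_1=3, draws=[1, 2, 1], offspring=[0, 0, 0], Z_2=0
gen 2: Z_2=0, draws=[], offspring=[], Z_3=0


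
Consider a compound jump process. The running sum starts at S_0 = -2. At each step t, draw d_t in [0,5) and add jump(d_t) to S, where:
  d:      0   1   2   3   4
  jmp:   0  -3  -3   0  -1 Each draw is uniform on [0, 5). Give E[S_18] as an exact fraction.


-136/5

Outcome values over d=0..4: [0, -3, -3, 0, -1]
Σy = -7, Σy² = 19, M = 5
μ = -7/5 = -7/5,  σ² = 19/5 − (-7/5)² = 46/25
E[S_18] = -2 + 18·(-7/5) = -136/5


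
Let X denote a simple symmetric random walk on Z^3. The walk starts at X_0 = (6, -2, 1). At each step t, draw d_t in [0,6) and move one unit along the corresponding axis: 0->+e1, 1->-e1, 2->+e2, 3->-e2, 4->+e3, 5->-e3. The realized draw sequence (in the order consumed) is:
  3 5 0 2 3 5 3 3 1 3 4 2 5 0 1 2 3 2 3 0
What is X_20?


t=0: X=(6, -2, 1), d=3 → -e2, X_1=(6, -3, 1)
t=1: X=(6, -3, 1), d=5 → -e3, X_2=(6, -3, 0)
t=2: X=(6, -3, 0), d=0 → +e1, X_3=(7, -3, 0)
t=3: X=(7, -3, 0), d=2 → +e2, X_4=(7, -2, 0)
t=4: X=(7, -2, 0), d=3 → -e2, X_5=(7, -3, 0)
t=5: X=(7, -3, 0), d=5 → -e3, X_6=(7, -3, -1)
t=6: X=(7, -3, -1), d=3 → -e2, X_7=(7, -4, -1)
t=7: X=(7, -4, -1), d=3 → -e2, X_8=(7, -5, -1)
t=8: X=(7, -5, -1), d=1 → -e1, X_9=(6, -5, -1)
t=9: X=(6, -5, -1), d=3 → -e2, X_10=(6, -6, -1)
t=10: X=(6, -6, -1), d=4 → +e3, X_11=(6, -6, 0)
t=11: X=(6, -6, 0), d=2 → +e2, X_12=(6, -5, 0)
t=12: X=(6, -5, 0), d=5 → -e3, X_13=(6, -5, -1)
t=13: X=(6, -5, -1), d=0 → +e1, X_14=(7, -5, -1)
t=14: X=(7, -5, -1), d=1 → -e1, X_15=(6, -5, -1)
t=15: X=(6, -5, -1), d=2 → +e2, X_16=(6, -4, -1)
t=16: X=(6, -4, -1), d=3 → -e2, X_17=(6, -5, -1)
t=17: X=(6, -5, -1), d=2 → +e2, X_18=(6, -4, -1)
t=18: X=(6, -4, -1), d=3 → -e2, X_19=(6, -5, -1)
t=19: X=(6, -5, -1), d=0 → +e1, X_20=(7, -5, -1)

(7, -5, -1)


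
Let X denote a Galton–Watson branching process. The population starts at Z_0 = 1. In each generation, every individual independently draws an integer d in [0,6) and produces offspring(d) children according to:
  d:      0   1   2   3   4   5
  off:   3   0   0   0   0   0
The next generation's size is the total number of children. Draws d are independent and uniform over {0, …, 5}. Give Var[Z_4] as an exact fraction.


75/256

Outcome values over d=0..5: [3, 0, 0, 0, 0, 0]
Σy = 3, Σy² = 9, M = 6
μ = 3/6 = 1/2,  σ² = 9/6 − (1/2)² = 5/4
V_0 = 0, E_0 = 1
V_1 = 5/4·E_0 + (1/2)²·V_0 = 5/4;  E_1 = 1/2
V_2 = 5/4·E_1 + (1/2)²·V_1 = 15/16;  E_2 = 1/4
V_3 = 5/4·E_2 + (1/2)²·V_2 = 35/64;  E_3 = 1/8
V_4 = 5/4·E_3 + (1/2)²·V_3 = 75/256;  E_4 = 1/16


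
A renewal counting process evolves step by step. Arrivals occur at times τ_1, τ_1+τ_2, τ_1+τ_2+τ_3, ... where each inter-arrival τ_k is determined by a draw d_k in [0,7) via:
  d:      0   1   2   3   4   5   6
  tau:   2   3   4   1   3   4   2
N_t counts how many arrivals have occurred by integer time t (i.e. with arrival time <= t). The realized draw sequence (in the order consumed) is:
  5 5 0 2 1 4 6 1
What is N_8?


2

draw d_1=5: τ_1=4, arrival time A_1=4
draw d_2=5: τ_2=4, arrival time A_2=8
draw d_3=0: τ_3=2, arrival time A_3=10
draw d_4=2: τ_4=4, arrival time A_4=14
draw d_5=1: τ_5=3, arrival time A_5=17
draw d_6=4: τ_6=3, arrival time A_6=20
draw d_7=6: τ_7=2, arrival time A_7=22
draw d_8=1: τ_8=3, arrival time A_8=25
N_t over t=0..8: 0:0 1:0 2:0 3:0 4:1 5:1 6:1 7:1 8:2


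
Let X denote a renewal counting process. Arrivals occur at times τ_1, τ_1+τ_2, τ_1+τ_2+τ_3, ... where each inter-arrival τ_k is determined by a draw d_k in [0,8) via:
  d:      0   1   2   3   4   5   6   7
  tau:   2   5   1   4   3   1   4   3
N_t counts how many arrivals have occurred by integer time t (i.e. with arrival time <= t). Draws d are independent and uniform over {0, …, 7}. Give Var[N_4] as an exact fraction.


Inter-arrival values over d=0..7: [2, 5, 1, 4, 3, 1, 4, 3]
Each d has probability 1/8, so the pmf of τ is: f(1) = 1/4, f(2) = 1/8, f(3) = 1/4, f(4) = 1/4, f(5) = 1/8
Let p_n(j) = P(N_n = j), with p_0 = [1]. Condition on τ_1: p_n(0) = P(τ > n), and for j >= 1, p_n(j) = Σ_{k<=n} f(k)·p_{n−k}(j−1)
p_1 = [3/4, 1/4]  (j = 0..1)
p_2 = [5/8, 5/16, 1/16]  (j = 0..2)
p_3 = [3/8, 1/2, 7/64, 1/64]  (j = 0..3)
p_4 = [1/8, 39/64, 29/128, 9/256, 1/256]  (j = 0..4)
E[N_4] = Σ j·p_4(j) = 303/256;  E[N_4²] = Σ j²·p_4(j) = 485/256
Var[N_4] = 485/256 − (303/256)² = 32351/65536

32351/65536


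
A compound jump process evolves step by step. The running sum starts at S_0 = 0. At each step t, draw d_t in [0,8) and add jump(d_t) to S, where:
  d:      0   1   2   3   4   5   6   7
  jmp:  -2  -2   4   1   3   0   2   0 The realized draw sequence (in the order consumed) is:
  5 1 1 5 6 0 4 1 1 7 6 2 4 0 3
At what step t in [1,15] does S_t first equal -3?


8

t=0: S=0, d=5, jump=0, S_1=0
t=1: S=0, d=1, jump=-2, S_2=-2
t=2: S=-2, d=1, jump=-2, S_3=-4
t=3: S=-4, d=5, jump=0, S_4=-4
t=4: S=-4, d=6, jump=2, S_5=-2
t=5: S=-2, d=0, jump=-2, S_6=-4
t=6: S=-4, d=4, jump=3, S_7=-1
t=7: S=-1, d=1, jump=-2, S_8=-3
t=8: S=-3, d=1, jump=-2, S_9=-5
t=9: S=-5, d=7, jump=0, S_10=-5
t=10: S=-5, d=6, jump=2, S_11=-3
t=11: S=-3, d=2, jump=4, S_12=1
t=12: S=1, d=4, jump=3, S_13=4
t=13: S=4, d=0, jump=-2, S_14=2
t=14: S=2, d=3, jump=1, S_15=3


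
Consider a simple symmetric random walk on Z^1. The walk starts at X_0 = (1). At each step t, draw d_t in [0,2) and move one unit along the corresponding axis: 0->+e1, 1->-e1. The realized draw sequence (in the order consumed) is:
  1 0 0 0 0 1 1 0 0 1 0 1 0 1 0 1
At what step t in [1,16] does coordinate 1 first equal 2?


t=0: X=(1), d=1 → -e1, X_1=(0)
t=1: X=(0), d=0 → +e1, X_2=(1)
t=2: X=(1), d=0 → +e1, X_3=(2)
t=3: X=(2), d=0 → +e1, X_4=(3)
t=4: X=(3), d=0 → +e1, X_5=(4)
t=5: X=(4), d=1 → -e1, X_6=(3)
t=6: X=(3), d=1 → -e1, X_7=(2)
t=7: X=(2), d=0 → +e1, X_8=(3)
t=8: X=(3), d=0 → +e1, X_9=(4)
t=9: X=(4), d=1 → -e1, X_10=(3)
t=10: X=(3), d=0 → +e1, X_11=(4)
t=11: X=(4), d=1 → -e1, X_12=(3)
t=12: X=(3), d=0 → +e1, X_13=(4)
t=13: X=(4), d=1 → -e1, X_14=(3)
t=14: X=(3), d=0 → +e1, X_15=(4)
t=15: X=(4), d=1 → -e1, X_16=(3)

3


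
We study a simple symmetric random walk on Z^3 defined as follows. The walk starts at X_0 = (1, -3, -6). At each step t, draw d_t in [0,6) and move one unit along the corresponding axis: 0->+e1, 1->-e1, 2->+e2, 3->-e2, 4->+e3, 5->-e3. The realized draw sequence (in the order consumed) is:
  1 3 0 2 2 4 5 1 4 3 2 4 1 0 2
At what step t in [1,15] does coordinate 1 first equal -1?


13

t=0: X=(1, -3, -6), d=1 → -e1, X_1=(0, -3, -6)
t=1: X=(0, -3, -6), d=3 → -e2, X_2=(0, -4, -6)
t=2: X=(0, -4, -6), d=0 → +e1, X_3=(1, -4, -6)
t=3: X=(1, -4, -6), d=2 → +e2, X_4=(1, -3, -6)
t=4: X=(1, -3, -6), d=2 → +e2, X_5=(1, -2, -6)
t=5: X=(1, -2, -6), d=4 → +e3, X_6=(1, -2, -5)
t=6: X=(1, -2, -5), d=5 → -e3, X_7=(1, -2, -6)
t=7: X=(1, -2, -6), d=1 → -e1, X_8=(0, -2, -6)
t=8: X=(0, -2, -6), d=4 → +e3, X_9=(0, -2, -5)
t=9: X=(0, -2, -5), d=3 → -e2, X_10=(0, -3, -5)
t=10: X=(0, -3, -5), d=2 → +e2, X_11=(0, -2, -5)
t=11: X=(0, -2, -5), d=4 → +e3, X_12=(0, -2, -4)
t=12: X=(0, -2, -4), d=1 → -e1, X_13=(-1, -2, -4)
t=13: X=(-1, -2, -4), d=0 → +e1, X_14=(0, -2, -4)
t=14: X=(0, -2, -4), d=2 → +e2, X_15=(0, -1, -4)


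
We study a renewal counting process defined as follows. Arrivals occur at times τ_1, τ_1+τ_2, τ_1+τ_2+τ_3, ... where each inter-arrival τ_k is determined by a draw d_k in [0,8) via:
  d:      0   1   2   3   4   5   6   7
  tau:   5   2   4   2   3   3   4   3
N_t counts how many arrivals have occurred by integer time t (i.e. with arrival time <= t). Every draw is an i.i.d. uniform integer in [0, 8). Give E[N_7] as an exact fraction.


237/128

Inter-arrival values over d=0..7: [5, 2, 4, 2, 3, 3, 4, 3]
Each d has probability 1/8, so the pmf of τ is: f(2) = 1/4, f(3) = 3/8, f(4) = 1/4, f(5) = 1/8
Renewal equation for m(n) = E[N_n]: condition on τ_1 = k (if k <= n, one arrival plus a fresh copy on the remaining n−k steps): m(n) = F(n) + Σ_{k<=n} f(k)·m(n−k), where F(n) = P(τ <= n) and m(0) = 0
m(1) = F(1) = 0
m(2) = F(2) = 1/4
m(3) = F(3) = 5/8
m(4) = F(4) + f(2)·m(2) = 7/8 + 1/4·1/4 = 15/16
m(5) = F(5) + f(2)·m(3) + f(3)·m(2) = 1 + 1/4·5/8 + 3/8·1/4 = 5/4
m(6) = F(6) + f(2)·m(4) + f(3)·m(3) + f(4)·m(2) = 1 + 1/4·15/16 + 3/8·5/8 + 1/4·1/4 = 49/32
m(7) = F(7) + f(2)·m(5) + f(3)·m(4) + f(4)·m(3) + f(5)·m(2) = 1 + 1/4·5/4 + 3/8·15/16 + 1/4·5/8 + 1/8·1/4 = 237/128
E[N_7] = m(7) = 237/128


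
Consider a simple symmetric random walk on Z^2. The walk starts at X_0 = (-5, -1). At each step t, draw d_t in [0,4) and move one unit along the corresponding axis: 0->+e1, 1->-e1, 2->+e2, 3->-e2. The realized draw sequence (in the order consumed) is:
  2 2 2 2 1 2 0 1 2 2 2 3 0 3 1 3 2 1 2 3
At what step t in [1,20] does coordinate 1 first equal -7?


t=0: X=(-5, -1), d=2 → +e2, X_1=(-5, 0)
t=1: X=(-5, 0), d=2 → +e2, X_2=(-5, 1)
t=2: X=(-5, 1), d=2 → +e2, X_3=(-5, 2)
t=3: X=(-5, 2), d=2 → +e2, X_4=(-5, 3)
t=4: X=(-5, 3), d=1 → -e1, X_5=(-6, 3)
t=5: X=(-6, 3), d=2 → +e2, X_6=(-6, 4)
t=6: X=(-6, 4), d=0 → +e1, X_7=(-5, 4)
t=7: X=(-5, 4), d=1 → -e1, X_8=(-6, 4)
t=8: X=(-6, 4), d=2 → +e2, X_9=(-6, 5)
t=9: X=(-6, 5), d=2 → +e2, X_10=(-6, 6)
t=10: X=(-6, 6), d=2 → +e2, X_11=(-6, 7)
t=11: X=(-6, 7), d=3 → -e2, X_12=(-6, 6)
t=12: X=(-6, 6), d=0 → +e1, X_13=(-5, 6)
t=13: X=(-5, 6), d=3 → -e2, X_14=(-5, 5)
t=14: X=(-5, 5), d=1 → -e1, X_15=(-6, 5)
t=15: X=(-6, 5), d=3 → -e2, X_16=(-6, 4)
t=16: X=(-6, 4), d=2 → +e2, X_17=(-6, 5)
t=17: X=(-6, 5), d=1 → -e1, X_18=(-7, 5)
t=18: X=(-7, 5), d=2 → +e2, X_19=(-7, 6)
t=19: X=(-7, 6), d=3 → -e2, X_20=(-7, 5)

18


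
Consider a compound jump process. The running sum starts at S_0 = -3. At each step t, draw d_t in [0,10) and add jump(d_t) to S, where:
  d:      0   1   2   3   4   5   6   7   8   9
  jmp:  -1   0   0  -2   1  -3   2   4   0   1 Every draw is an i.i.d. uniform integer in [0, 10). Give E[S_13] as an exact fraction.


Outcome values over d=0..9: [-1, 0, 0, -2, 1, -3, 2, 4, 0, 1]
Σy = 2, Σy² = 36, M = 10
μ = 2/10 = 1/5,  σ² = 36/10 − (1/5)² = 89/25
E[S_13] = -3 + 13·(1/5) = -2/5

-2/5


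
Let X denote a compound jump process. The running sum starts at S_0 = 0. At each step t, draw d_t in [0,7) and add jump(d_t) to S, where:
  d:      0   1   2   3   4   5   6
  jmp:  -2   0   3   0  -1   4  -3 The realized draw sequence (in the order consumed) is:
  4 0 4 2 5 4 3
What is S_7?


t=0: S=0, d=4, jump=-1, S_1=-1
t=1: S=-1, d=0, jump=-2, S_2=-3
t=2: S=-3, d=4, jump=-1, S_3=-4
t=3: S=-4, d=2, jump=3, S_4=-1
t=4: S=-1, d=5, jump=4, S_5=3
t=5: S=3, d=4, jump=-1, S_6=2
t=6: S=2, d=3, jump=0, S_7=2

2


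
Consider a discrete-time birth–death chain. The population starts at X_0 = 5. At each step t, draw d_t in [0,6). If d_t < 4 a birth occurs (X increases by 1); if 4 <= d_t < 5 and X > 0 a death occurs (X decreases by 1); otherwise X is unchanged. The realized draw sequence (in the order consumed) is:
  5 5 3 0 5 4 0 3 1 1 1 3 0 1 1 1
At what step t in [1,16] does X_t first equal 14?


14

t=0: X=5, d=5 → hold, X_1=5
t=1: X=5, d=5 → hold, X_2=5
t=2: X=5, d=3 → birth, X_3=6
t=3: X=6, d=0 → birth, X_4=7
t=4: X=7, d=5 → hold, X_5=7
t=5: X=7, d=4 → death, X_6=6
t=6: X=6, d=0 → birth, X_7=7
t=7: X=7, d=3 → birth, X_8=8
t=8: X=8, d=1 → birth, X_9=9
t=9: X=9, d=1 → birth, X_10=10
t=10: X=10, d=1 → birth, X_11=11
t=11: X=11, d=3 → birth, X_12=12
t=12: X=12, d=0 → birth, X_13=13
t=13: X=13, d=1 → birth, X_14=14
t=14: X=14, d=1 → birth, X_15=15
t=15: X=15, d=1 → birth, X_16=16


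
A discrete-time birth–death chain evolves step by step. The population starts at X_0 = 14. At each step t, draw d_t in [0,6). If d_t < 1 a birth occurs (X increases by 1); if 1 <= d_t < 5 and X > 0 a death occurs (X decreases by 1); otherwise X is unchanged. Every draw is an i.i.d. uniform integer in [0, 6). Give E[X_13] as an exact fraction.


15/2

X can drop by at most 1 per step and X_0 = 14 > T = 13, so X_t >= 14 − t >= 1 > 0 for every t <= 13: the floor at 0 (the 'and X > 0' condition) never binds. Hence X_13 = X_0 + Σ_{t<13} Y_t with i.i.d. increments Y_t = y(d_t) ∈ {+1, −1, 0}.
Outcome values over d=0..5: [1, -1, -1, -1, -1, 0]
Σy = -3, Σy² = 5, M = 6
μ = -3/6 = -1/2,  σ² = 5/6 − (-1/2)² = 7/12
E[X_13] = 14 + 13·(-1/2) = 15/2


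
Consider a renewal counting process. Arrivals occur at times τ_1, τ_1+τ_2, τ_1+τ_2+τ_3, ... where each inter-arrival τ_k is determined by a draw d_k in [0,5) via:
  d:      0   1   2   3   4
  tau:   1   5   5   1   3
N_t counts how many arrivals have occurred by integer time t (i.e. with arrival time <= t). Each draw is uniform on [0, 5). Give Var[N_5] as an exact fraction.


7163956/9765625

Inter-arrival values over d=0..4: [1, 5, 5, 1, 3]
Each d has probability 1/5, so the pmf of τ is: f(1) = 2/5, f(3) = 1/5, f(5) = 2/5
Let p_n(j) = P(N_n = j), with p_0 = [1]. Condition on τ_1: p_n(0) = P(τ > n), and for j >= 1, p_n(j) = Σ_{k<=n} f(k)·p_{n−k}(j−1)
p_1 = [3/5, 2/5]  (j = 0..1)
p_2 = [3/5, 6/25, 4/25]  (j = 0..2)
p_3 = [2/5, 11/25, 12/125, 8/125]  (j = 0..3)
p_4 = [2/5, 7/25, 32/125, 24/625, 16/625]  (j = 0..4)
p_5 = [0, 17/25, 4/25, 84/625, 48/3125, 32/3125]  (j = 0..5)
E[N_5] = Σ j·p_5(j) = 4737/3125;  E[N_5²] = Σ j²·p_5(j) = 9473/3125
Var[N_5] = 9473/3125 − (4737/3125)² = 7163956/9765625


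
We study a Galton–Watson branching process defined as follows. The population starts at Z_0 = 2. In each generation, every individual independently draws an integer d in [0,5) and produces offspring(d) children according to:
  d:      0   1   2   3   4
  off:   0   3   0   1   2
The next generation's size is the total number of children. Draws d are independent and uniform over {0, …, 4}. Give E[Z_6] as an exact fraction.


Outcome values over d=0..4: [0, 3, 0, 1, 2]
Σy = 6, Σy² = 14, M = 5
μ = 6/5 = 6/5,  σ² = 14/5 − (6/5)² = 34/25
E[Z_0] = 2
E[Z_1] = 6/5·E[Z_0] = 12/5
E[Z_2] = 6/5·E[Z_1] = 72/25
E[Z_3] = 6/5·E[Z_2] = 432/125
E[Z_4] = 6/5·E[Z_3] = 2592/625
E[Z_5] = 6/5·E[Z_4] = 15552/3125
E[Z_6] = 6/5·E[Z_5] = 93312/15625

93312/15625


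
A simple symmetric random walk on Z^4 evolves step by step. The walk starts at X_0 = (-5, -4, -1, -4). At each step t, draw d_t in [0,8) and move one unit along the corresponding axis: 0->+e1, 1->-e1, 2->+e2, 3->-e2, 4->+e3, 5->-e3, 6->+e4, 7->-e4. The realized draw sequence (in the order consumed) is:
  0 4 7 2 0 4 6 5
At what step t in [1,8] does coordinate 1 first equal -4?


t=0: X=(-5, -4, -1, -4), d=0 → +e1, X_1=(-4, -4, -1, -4)
t=1: X=(-4, -4, -1, -4), d=4 → +e3, X_2=(-4, -4, 0, -4)
t=2: X=(-4, -4, 0, -4), d=7 → -e4, X_3=(-4, -4, 0, -5)
t=3: X=(-4, -4, 0, -5), d=2 → +e2, X_4=(-4, -3, 0, -5)
t=4: X=(-4, -3, 0, -5), d=0 → +e1, X_5=(-3, -3, 0, -5)
t=5: X=(-3, -3, 0, -5), d=4 → +e3, X_6=(-3, -3, 1, -5)
t=6: X=(-3, -3, 1, -5), d=6 → +e4, X_7=(-3, -3, 1, -4)
t=7: X=(-3, -3, 1, -4), d=5 → -e3, X_8=(-3, -3, 0, -4)

1


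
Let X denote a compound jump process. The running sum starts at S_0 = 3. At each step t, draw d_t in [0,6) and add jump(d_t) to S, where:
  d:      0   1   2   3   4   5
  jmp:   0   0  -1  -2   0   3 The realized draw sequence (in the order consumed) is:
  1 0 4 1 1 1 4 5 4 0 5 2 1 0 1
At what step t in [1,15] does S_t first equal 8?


t=0: S=3, d=1, jump=0, S_1=3
t=1: S=3, d=0, jump=0, S_2=3
t=2: S=3, d=4, jump=0, S_3=3
t=3: S=3, d=1, jump=0, S_4=3
t=4: S=3, d=1, jump=0, S_5=3
t=5: S=3, d=1, jump=0, S_6=3
t=6: S=3, d=4, jump=0, S_7=3
t=7: S=3, d=5, jump=3, S_8=6
t=8: S=6, d=4, jump=0, S_9=6
t=9: S=6, d=0, jump=0, S_10=6
t=10: S=6, d=5, jump=3, S_11=9
t=11: S=9, d=2, jump=-1, S_12=8
t=12: S=8, d=1, jump=0, S_13=8
t=13: S=8, d=0, jump=0, S_14=8
t=14: S=8, d=1, jump=0, S_15=8

12


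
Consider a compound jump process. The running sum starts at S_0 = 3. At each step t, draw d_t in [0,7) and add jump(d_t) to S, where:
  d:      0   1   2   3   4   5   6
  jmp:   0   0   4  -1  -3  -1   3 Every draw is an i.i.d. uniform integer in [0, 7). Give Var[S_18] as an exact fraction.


4464/49

Outcome values over d=0..6: [0, 0, 4, -1, -3, -1, 3]
Σy = 2, Σy² = 36, M = 7
μ = 2/7 = 2/7,  σ² = 36/7 − (2/7)² = 248/49
Independent increments: Var[S_18] = 18·σ² = 18·(248/49) = 4464/49


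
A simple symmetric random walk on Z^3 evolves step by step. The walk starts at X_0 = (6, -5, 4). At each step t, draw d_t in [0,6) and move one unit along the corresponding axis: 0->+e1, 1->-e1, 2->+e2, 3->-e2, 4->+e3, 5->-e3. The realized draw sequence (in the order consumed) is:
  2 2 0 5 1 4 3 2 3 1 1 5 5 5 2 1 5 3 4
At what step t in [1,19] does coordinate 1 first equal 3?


16

t=0: X=(6, -5, 4), d=2 → +e2, X_1=(6, -4, 4)
t=1: X=(6, -4, 4), d=2 → +e2, X_2=(6, -3, 4)
t=2: X=(6, -3, 4), d=0 → +e1, X_3=(7, -3, 4)
t=3: X=(7, -3, 4), d=5 → -e3, X_4=(7, -3, 3)
t=4: X=(7, -3, 3), d=1 → -e1, X_5=(6, -3, 3)
t=5: X=(6, -3, 3), d=4 → +e3, X_6=(6, -3, 4)
t=6: X=(6, -3, 4), d=3 → -e2, X_7=(6, -4, 4)
t=7: X=(6, -4, 4), d=2 → +e2, X_8=(6, -3, 4)
t=8: X=(6, -3, 4), d=3 → -e2, X_9=(6, -4, 4)
t=9: X=(6, -4, 4), d=1 → -e1, X_10=(5, -4, 4)
t=10: X=(5, -4, 4), d=1 → -e1, X_11=(4, -4, 4)
t=11: X=(4, -4, 4), d=5 → -e3, X_12=(4, -4, 3)
t=12: X=(4, -4, 3), d=5 → -e3, X_13=(4, -4, 2)
t=13: X=(4, -4, 2), d=5 → -e3, X_14=(4, -4, 1)
t=14: X=(4, -4, 1), d=2 → +e2, X_15=(4, -3, 1)
t=15: X=(4, -3, 1), d=1 → -e1, X_16=(3, -3, 1)
t=16: X=(3, -3, 1), d=5 → -e3, X_17=(3, -3, 0)
t=17: X=(3, -3, 0), d=3 → -e2, X_18=(3, -4, 0)
t=18: X=(3, -4, 0), d=4 → +e3, X_19=(3, -4, 1)


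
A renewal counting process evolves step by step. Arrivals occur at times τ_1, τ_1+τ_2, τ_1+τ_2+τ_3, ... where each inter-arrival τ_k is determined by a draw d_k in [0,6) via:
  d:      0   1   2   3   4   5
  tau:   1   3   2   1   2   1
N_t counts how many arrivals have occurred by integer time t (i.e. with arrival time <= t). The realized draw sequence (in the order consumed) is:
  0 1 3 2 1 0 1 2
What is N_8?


draw d_1=0: τ_1=1, arrival time A_1=1
draw d_2=1: τ_2=3, arrival time A_2=4
draw d_3=3: τ_3=1, arrival time A_3=5
draw d_4=2: τ_4=2, arrival time A_4=7
draw d_5=1: τ_5=3, arrival time A_5=10
draw d_6=0: τ_6=1, arrival time A_6=11
draw d_7=1: τ_7=3, arrival time A_7=14
draw d_8=2: τ_8=2, arrival time A_8=16
N_t over t=0..8: 0:0 1:1 2:1 3:1 4:2 5:3 6:3 7:4 8:4

4


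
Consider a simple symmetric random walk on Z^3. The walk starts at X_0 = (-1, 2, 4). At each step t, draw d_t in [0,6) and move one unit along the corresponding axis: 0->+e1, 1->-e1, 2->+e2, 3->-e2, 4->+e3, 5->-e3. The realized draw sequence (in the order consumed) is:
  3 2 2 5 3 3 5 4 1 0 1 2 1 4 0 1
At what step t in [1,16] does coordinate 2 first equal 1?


t=0: X=(-1, 2, 4), d=3 → -e2, X_1=(-1, 1, 4)
t=1: X=(-1, 1, 4), d=2 → +e2, X_2=(-1, 2, 4)
t=2: X=(-1, 2, 4), d=2 → +e2, X_3=(-1, 3, 4)
t=3: X=(-1, 3, 4), d=5 → -e3, X_4=(-1, 3, 3)
t=4: X=(-1, 3, 3), d=3 → -e2, X_5=(-1, 2, 3)
t=5: X=(-1, 2, 3), d=3 → -e2, X_6=(-1, 1, 3)
t=6: X=(-1, 1, 3), d=5 → -e3, X_7=(-1, 1, 2)
t=7: X=(-1, 1, 2), d=4 → +e3, X_8=(-1, 1, 3)
t=8: X=(-1, 1, 3), d=1 → -e1, X_9=(-2, 1, 3)
t=9: X=(-2, 1, 3), d=0 → +e1, X_10=(-1, 1, 3)
t=10: X=(-1, 1, 3), d=1 → -e1, X_11=(-2, 1, 3)
t=11: X=(-2, 1, 3), d=2 → +e2, X_12=(-2, 2, 3)
t=12: X=(-2, 2, 3), d=1 → -e1, X_13=(-3, 2, 3)
t=13: X=(-3, 2, 3), d=4 → +e3, X_14=(-3, 2, 4)
t=14: X=(-3, 2, 4), d=0 → +e1, X_15=(-2, 2, 4)
t=15: X=(-2, 2, 4), d=1 → -e1, X_16=(-3, 2, 4)

1


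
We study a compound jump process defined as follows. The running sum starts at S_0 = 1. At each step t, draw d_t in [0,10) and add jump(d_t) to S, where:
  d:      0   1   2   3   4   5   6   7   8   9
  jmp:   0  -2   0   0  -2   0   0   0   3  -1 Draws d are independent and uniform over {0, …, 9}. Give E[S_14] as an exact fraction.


Outcome values over d=0..9: [0, -2, 0, 0, -2, 0, 0, 0, 3, -1]
Σy = -2, Σy² = 18, M = 10
μ = -2/10 = -1/5,  σ² = 18/10 − (-1/5)² = 44/25
E[S_14] = 1 + 14·(-1/5) = -9/5

-9/5


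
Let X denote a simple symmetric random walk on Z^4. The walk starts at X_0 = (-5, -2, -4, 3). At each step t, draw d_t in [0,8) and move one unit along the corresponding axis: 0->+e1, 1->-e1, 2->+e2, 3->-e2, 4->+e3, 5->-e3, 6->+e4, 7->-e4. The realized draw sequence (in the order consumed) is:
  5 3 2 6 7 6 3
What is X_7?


(-5, -3, -5, 4)

t=0: X=(-5, -2, -4, 3), d=5 → -e3, X_1=(-5, -2, -5, 3)
t=1: X=(-5, -2, -5, 3), d=3 → -e2, X_2=(-5, -3, -5, 3)
t=2: X=(-5, -3, -5, 3), d=2 → +e2, X_3=(-5, -2, -5, 3)
t=3: X=(-5, -2, -5, 3), d=6 → +e4, X_4=(-5, -2, -5, 4)
t=4: X=(-5, -2, -5, 4), d=7 → -e4, X_5=(-5, -2, -5, 3)
t=5: X=(-5, -2, -5, 3), d=6 → +e4, X_6=(-5, -2, -5, 4)
t=6: X=(-5, -2, -5, 4), d=3 → -e2, X_7=(-5, -3, -5, 4)


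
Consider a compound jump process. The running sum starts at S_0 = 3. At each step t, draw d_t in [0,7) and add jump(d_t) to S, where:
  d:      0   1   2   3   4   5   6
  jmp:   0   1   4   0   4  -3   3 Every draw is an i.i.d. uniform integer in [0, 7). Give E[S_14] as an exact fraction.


21

Outcome values over d=0..6: [0, 1, 4, 0, 4, -3, 3]
Σy = 9, Σy² = 51, M = 7
μ = 9/7 = 9/7,  σ² = 51/7 − (9/7)² = 276/49
E[S_14] = 3 + 14·(9/7) = 21


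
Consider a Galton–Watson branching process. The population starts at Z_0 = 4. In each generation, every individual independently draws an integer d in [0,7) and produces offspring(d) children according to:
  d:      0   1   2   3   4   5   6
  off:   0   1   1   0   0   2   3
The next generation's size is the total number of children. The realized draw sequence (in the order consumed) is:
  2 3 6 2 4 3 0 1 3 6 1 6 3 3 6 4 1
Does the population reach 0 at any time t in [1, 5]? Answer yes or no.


no

gen 0: Z_0=4, draws=[2, 3, 6, 2], offspring=[1, 0, 3, 1], Z_1=5
gen 1: Z_1=5, draws=[4, 3, 0, 1, 3], offspring=[0, 0, 0, 1, 0], Z_2=1
gen 2: Z_2=1, draws=[6], offspring=[3], Z_3=3
gen 3: Z_3=3, draws=[1, 6, 3], offspring=[1, 3, 0], Z_4=4
gen 4: Z_4=4, draws=[3, 6, 4, 1], offspring=[0, 3, 0, 1], Z_5=4


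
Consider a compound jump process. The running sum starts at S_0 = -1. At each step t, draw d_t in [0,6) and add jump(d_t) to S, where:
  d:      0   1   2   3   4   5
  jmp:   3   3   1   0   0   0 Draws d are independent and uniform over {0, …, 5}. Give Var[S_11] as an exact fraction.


715/36

Outcome values over d=0..5: [3, 3, 1, 0, 0, 0]
Σy = 7, Σy² = 19, M = 6
μ = 7/6 = 7/6,  σ² = 19/6 − (7/6)² = 65/36
Independent increments: Var[S_11] = 11·σ² = 11·(65/36) = 715/36


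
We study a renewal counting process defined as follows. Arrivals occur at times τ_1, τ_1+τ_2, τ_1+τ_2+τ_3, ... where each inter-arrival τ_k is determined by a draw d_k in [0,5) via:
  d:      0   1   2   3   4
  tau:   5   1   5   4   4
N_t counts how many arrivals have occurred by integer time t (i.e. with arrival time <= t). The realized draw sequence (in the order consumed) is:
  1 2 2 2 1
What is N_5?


draw d_1=1: τ_1=1, arrival time A_1=1
draw d_2=2: τ_2=5, arrival time A_2=6
draw d_3=2: τ_3=5, arrival time A_3=11
draw d_4=2: τ_4=5, arrival time A_4=16
draw d_5=1: τ_5=1, arrival time A_5=17
N_t over t=0..5: 0:0 1:1 2:1 3:1 4:1 5:1

1


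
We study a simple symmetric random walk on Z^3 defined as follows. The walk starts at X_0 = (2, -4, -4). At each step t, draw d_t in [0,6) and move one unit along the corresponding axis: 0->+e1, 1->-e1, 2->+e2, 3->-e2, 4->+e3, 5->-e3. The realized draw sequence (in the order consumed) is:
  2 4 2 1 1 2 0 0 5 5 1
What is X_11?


t=0: X=(2, -4, -4), d=2 → +e2, X_1=(2, -3, -4)
t=1: X=(2, -3, -4), d=4 → +e3, X_2=(2, -3, -3)
t=2: X=(2, -3, -3), d=2 → +e2, X_3=(2, -2, -3)
t=3: X=(2, -2, -3), d=1 → -e1, X_4=(1, -2, -3)
t=4: X=(1, -2, -3), d=1 → -e1, X_5=(0, -2, -3)
t=5: X=(0, -2, -3), d=2 → +e2, X_6=(0, -1, -3)
t=6: X=(0, -1, -3), d=0 → +e1, X_7=(1, -1, -3)
t=7: X=(1, -1, -3), d=0 → +e1, X_8=(2, -1, -3)
t=8: X=(2, -1, -3), d=5 → -e3, X_9=(2, -1, -4)
t=9: X=(2, -1, -4), d=5 → -e3, X_10=(2, -1, -5)
t=10: X=(2, -1, -5), d=1 → -e1, X_11=(1, -1, -5)

(1, -1, -5)


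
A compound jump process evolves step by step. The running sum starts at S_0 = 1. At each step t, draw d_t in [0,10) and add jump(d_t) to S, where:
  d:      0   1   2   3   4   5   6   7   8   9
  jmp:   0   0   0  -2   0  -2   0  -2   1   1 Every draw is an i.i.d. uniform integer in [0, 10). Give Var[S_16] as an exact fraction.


496/25

Outcome values over d=0..9: [0, 0, 0, -2, 0, -2, 0, -2, 1, 1]
Σy = -4, Σy² = 14, M = 10
μ = -4/10 = -2/5,  σ² = 14/10 − (-2/5)² = 31/25
Independent increments: Var[S_16] = 16·σ² = 16·(31/25) = 496/25


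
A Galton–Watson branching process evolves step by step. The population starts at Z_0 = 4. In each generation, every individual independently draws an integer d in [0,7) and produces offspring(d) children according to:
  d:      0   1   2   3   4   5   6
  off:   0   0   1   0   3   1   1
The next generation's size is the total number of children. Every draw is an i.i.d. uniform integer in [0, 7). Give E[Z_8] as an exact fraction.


Outcome values over d=0..6: [0, 0, 1, 0, 3, 1, 1]
Σy = 6, Σy² = 12, M = 7
μ = 6/7 = 6/7,  σ² = 12/7 − (6/7)² = 48/49
E[Z_0] = 4
E[Z_1] = 6/7·E[Z_0] = 24/7
E[Z_2] = 6/7·E[Z_1] = 144/49
E[Z_3] = 6/7·E[Z_2] = 864/343
E[Z_4] = 6/7·E[Z_3] = 5184/2401
E[Z_5] = 6/7·E[Z_4] = 31104/16807
E[Z_6] = 6/7·E[Z_5] = 186624/117649
E[Z_7] = 6/7·E[Z_6] = 1119744/823543
E[Z_8] = 6/7·E[Z_7] = 6718464/5764801

6718464/5764801


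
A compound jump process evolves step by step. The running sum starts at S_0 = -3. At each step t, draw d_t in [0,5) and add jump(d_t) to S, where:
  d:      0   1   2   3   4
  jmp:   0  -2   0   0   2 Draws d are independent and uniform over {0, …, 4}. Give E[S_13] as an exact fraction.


Outcome values over d=0..4: [0, -2, 0, 0, 2]
Σy = 0, Σy² = 8, M = 5
μ = 0/5 = 0,  σ² = 8/5 − (0)² = 8/5
E[S_13] = -3 + 13·(0) = -3

-3


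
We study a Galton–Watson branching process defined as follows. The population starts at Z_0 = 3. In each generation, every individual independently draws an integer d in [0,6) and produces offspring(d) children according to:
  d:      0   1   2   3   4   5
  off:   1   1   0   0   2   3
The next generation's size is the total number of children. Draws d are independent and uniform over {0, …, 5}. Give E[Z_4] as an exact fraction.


Outcome values over d=0..5: [1, 1, 0, 0, 2, 3]
Σy = 7, Σy² = 15, M = 6
μ = 7/6 = 7/6,  σ² = 15/6 − (7/6)² = 41/36
E[Z_0] = 3
E[Z_1] = 7/6·E[Z_0] = 7/2
E[Z_2] = 7/6·E[Z_1] = 49/12
E[Z_3] = 7/6·E[Z_2] = 343/72
E[Z_4] = 7/6·E[Z_3] = 2401/432

2401/432


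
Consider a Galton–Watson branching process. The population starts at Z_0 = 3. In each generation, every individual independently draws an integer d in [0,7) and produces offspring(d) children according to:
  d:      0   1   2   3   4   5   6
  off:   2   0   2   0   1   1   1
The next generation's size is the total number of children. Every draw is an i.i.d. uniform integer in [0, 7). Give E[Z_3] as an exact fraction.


3

Outcome values over d=0..6: [2, 0, 2, 0, 1, 1, 1]
Σy = 7, Σy² = 11, M = 7
μ = 7/7 = 1,  σ² = 11/7 − (1)² = 4/7
E[Z_0] = 3
E[Z_1] = 1·E[Z_0] = 3
E[Z_2] = 1·E[Z_1] = 3
E[Z_3] = 1·E[Z_2] = 3


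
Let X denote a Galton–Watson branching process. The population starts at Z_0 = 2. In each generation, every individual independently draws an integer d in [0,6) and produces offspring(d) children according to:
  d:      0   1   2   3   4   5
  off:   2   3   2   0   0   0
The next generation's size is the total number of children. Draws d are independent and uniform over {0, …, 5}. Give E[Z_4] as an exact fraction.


2401/648

Outcome values over d=0..5: [2, 3, 2, 0, 0, 0]
Σy = 7, Σy² = 17, M = 6
μ = 7/6 = 7/6,  σ² = 17/6 − (7/6)² = 53/36
E[Z_0] = 2
E[Z_1] = 7/6·E[Z_0] = 7/3
E[Z_2] = 7/6·E[Z_1] = 49/18
E[Z_3] = 7/6·E[Z_2] = 343/108
E[Z_4] = 7/6·E[Z_3] = 2401/648


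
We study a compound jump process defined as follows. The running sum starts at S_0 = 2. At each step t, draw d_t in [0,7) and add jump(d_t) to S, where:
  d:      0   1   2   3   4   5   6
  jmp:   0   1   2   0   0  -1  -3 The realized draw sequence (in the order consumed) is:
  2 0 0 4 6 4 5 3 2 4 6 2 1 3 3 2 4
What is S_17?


4

t=0: S=2, d=2, jump=2, S_1=4
t=1: S=4, d=0, jump=0, S_2=4
t=2: S=4, d=0, jump=0, S_3=4
t=3: S=4, d=4, jump=0, S_4=4
t=4: S=4, d=6, jump=-3, S_5=1
t=5: S=1, d=4, jump=0, S_6=1
t=6: S=1, d=5, jump=-1, S_7=0
t=7: S=0, d=3, jump=0, S_8=0
t=8: S=0, d=2, jump=2, S_9=2
t=9: S=2, d=4, jump=0, S_10=2
t=10: S=2, d=6, jump=-3, S_11=-1
t=11: S=-1, d=2, jump=2, S_12=1
t=12: S=1, d=1, jump=1, S_13=2
t=13: S=2, d=3, jump=0, S_14=2
t=14: S=2, d=3, jump=0, S_15=2
t=15: S=2, d=2, jump=2, S_16=4
t=16: S=4, d=4, jump=0, S_17=4


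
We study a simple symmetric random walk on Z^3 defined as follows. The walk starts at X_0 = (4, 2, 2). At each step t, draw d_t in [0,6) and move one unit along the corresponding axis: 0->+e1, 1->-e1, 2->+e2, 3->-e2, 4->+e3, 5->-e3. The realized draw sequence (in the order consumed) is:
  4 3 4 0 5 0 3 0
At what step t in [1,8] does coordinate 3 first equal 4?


t=0: X=(4, 2, 2), d=4 → +e3, X_1=(4, 2, 3)
t=1: X=(4, 2, 3), d=3 → -e2, X_2=(4, 1, 3)
t=2: X=(4, 1, 3), d=4 → +e3, X_3=(4, 1, 4)
t=3: X=(4, 1, 4), d=0 → +e1, X_4=(5, 1, 4)
t=4: X=(5, 1, 4), d=5 → -e3, X_5=(5, 1, 3)
t=5: X=(5, 1, 3), d=0 → +e1, X_6=(6, 1, 3)
t=6: X=(6, 1, 3), d=3 → -e2, X_7=(6, 0, 3)
t=7: X=(6, 0, 3), d=0 → +e1, X_8=(7, 0, 3)

3


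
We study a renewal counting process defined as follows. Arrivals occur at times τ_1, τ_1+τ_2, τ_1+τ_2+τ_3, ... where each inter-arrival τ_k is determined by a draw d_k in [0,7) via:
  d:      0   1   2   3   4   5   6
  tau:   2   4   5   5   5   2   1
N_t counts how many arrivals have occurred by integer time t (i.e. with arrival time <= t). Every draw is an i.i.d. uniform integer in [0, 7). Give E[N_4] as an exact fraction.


1863/2401

Inter-arrival values over d=0..6: [2, 4, 5, 5, 5, 2, 1]
Each d has probability 1/7, so the pmf of τ is: f(1) = 1/7, f(2) = 2/7, f(4) = 1/7, f(5) = 3/7
Renewal equation for m(n) = E[N_n]: condition on τ_1 = k (if k <= n, one arrival plus a fresh copy on the remaining n−k steps): m(n) = F(n) + Σ_{k<=n} f(k)·m(n−k), where F(n) = P(τ <= n) and m(0) = 0
m(1) = F(1) = 1/7
m(2) = F(2) + f(1)·m(1) = 3/7 + 1/7·1/7 = 22/49
m(3) = F(3) + f(1)·m(2) + f(2)·m(1) = 3/7 + 1/7·22/49 + 2/7·1/7 = 183/343
m(4) = F(4) + f(1)·m(3) + f(2)·m(2) = 4/7 + 1/7·183/343 + 2/7·22/49 = 1863/2401
E[N_4] = m(4) = 1863/2401


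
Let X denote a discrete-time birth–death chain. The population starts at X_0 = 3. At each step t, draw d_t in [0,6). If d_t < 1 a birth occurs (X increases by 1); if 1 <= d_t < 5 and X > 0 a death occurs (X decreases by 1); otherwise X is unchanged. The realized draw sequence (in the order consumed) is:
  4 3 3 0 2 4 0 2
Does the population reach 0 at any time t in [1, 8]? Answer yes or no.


t=0: X=3, d=4 → death, X_1=2
t=1: X=2, d=3 → death, X_2=1
t=2: X=1, d=3 → death, X_3=0
t=3: X=0, d=0 → birth, X_4=1
t=4: X=1, d=2 → death, X_5=0
t=5: X=0, d=4 → hold, X_6=0
t=6: X=0, d=0 → birth, X_7=1
t=7: X=1, d=2 → death, X_8=0

yes


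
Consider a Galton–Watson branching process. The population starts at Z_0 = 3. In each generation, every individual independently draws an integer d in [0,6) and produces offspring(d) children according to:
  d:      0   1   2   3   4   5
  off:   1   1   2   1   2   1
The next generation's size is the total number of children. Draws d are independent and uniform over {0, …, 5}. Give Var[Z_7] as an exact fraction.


116301824/1594323

Outcome values over d=0..5: [1, 1, 2, 1, 2, 1]
Σy = 8, Σy² = 12, M = 6
μ = 8/6 = 4/3,  σ² = 12/6 − (4/3)² = 2/9
V_0 = 0, E_0 = 3
V_1 = 2/9·E_0 + (4/3)²·V_0 = 2/3;  E_1 = 4
V_2 = 2/9·E_1 + (4/3)²·V_1 = 56/27;  E_2 = 16/3
V_3 = 2/9·E_2 + (4/3)²·V_2 = 1184/243;  E_3 = 64/9
V_4 = 2/9·E_3 + (4/3)²·V_3 = 22400/2187;  E_4 = 256/27
V_5 = 2/9·E_4 + (4/3)²·V_4 = 399872/19683;  E_5 = 1024/81
V_6 = 2/9·E_5 + (4/3)²·V_5 = 6895616/177147;  E_6 = 4096/243
V_7 = 2/9·E_6 + (4/3)²·V_6 = 116301824/1594323;  E_7 = 16384/729


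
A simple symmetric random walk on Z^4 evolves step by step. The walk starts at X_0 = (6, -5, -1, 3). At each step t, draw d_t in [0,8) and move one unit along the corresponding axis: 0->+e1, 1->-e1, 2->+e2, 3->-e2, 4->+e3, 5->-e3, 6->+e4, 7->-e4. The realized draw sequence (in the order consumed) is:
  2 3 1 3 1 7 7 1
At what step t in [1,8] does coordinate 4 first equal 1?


7

t=0: X=(6, -5, -1, 3), d=2 → +e2, X_1=(6, -4, -1, 3)
t=1: X=(6, -4, -1, 3), d=3 → -e2, X_2=(6, -5, -1, 3)
t=2: X=(6, -5, -1, 3), d=1 → -e1, X_3=(5, -5, -1, 3)
t=3: X=(5, -5, -1, 3), d=3 → -e2, X_4=(5, -6, -1, 3)
t=4: X=(5, -6, -1, 3), d=1 → -e1, X_5=(4, -6, -1, 3)
t=5: X=(4, -6, -1, 3), d=7 → -e4, X_6=(4, -6, -1, 2)
t=6: X=(4, -6, -1, 2), d=7 → -e4, X_7=(4, -6, -1, 1)
t=7: X=(4, -6, -1, 1), d=1 → -e1, X_8=(3, -6, -1, 1)


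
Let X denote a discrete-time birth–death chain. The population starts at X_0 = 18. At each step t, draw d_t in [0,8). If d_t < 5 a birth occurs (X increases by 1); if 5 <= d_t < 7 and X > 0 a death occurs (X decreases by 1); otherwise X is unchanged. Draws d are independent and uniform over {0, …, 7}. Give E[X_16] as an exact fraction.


X can drop by at most 1 per step and X_0 = 18 > T = 16, so X_t >= 18 − t >= 2 > 0 for every t <= 16: the floor at 0 (the 'and X > 0' condition) never binds. Hence X_16 = X_0 + Σ_{t<16} Y_t with i.i.d. increments Y_t = y(d_t) ∈ {+1, −1, 0}.
Outcome values over d=0..7: [1, 1, 1, 1, 1, -1, -1, 0]
Σy = 3, Σy² = 7, M = 8
μ = 3/8 = 3/8,  σ² = 7/8 − (3/8)² = 47/64
E[X_16] = 18 + 16·(3/8) = 24

24


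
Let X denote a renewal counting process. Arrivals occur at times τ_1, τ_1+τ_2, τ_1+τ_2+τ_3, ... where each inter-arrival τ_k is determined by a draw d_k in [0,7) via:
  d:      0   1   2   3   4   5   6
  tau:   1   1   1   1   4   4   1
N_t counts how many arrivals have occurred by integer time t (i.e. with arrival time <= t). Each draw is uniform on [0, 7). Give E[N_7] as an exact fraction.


3138133/823543

Inter-arrival values over d=0..6: [1, 1, 1, 1, 4, 4, 1]
Each d has probability 1/7, so the pmf of τ is: f(1) = 5/7, f(4) = 2/7
Renewal equation for m(n) = E[N_n]: condition on τ_1 = k (if k <= n, one arrival plus a fresh copy on the remaining n−k steps): m(n) = F(n) + Σ_{k<=n} f(k)·m(n−k), where F(n) = P(τ <= n) and m(0) = 0
m(1) = F(1) = 5/7
m(2) = F(2) + f(1)·m(1) = 5/7 + 5/7·5/7 = 60/49
m(3) = F(3) + f(1)·m(2) = 5/7 + 5/7·60/49 = 545/343
m(4) = F(4) + f(1)·m(3) = 1 + 5/7·545/343 = 5126/2401
m(5) = F(5) + f(1)·m(4) + f(4)·m(1) = 1 + 5/7·5126/2401 + 2/7·5/7 = 45867/16807
m(6) = F(6) + f(1)·m(5) + f(4)·m(2) = 1 + 5/7·45867/16807 + 2/7·60/49 = 388144/117649
m(7) = F(7) + f(1)·m(6) + f(4)·m(3) = 1 + 5/7·388144/117649 + 2/7·545/343 = 3138133/823543
E[N_7] = m(7) = 3138133/823543


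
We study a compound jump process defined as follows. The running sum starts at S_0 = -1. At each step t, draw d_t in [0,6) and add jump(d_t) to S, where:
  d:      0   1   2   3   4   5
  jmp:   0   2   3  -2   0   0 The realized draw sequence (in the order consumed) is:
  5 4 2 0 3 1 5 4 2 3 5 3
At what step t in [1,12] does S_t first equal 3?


10

t=0: S=-1, d=5, jump=0, S_1=-1
t=1: S=-1, d=4, jump=0, S_2=-1
t=2: S=-1, d=2, jump=3, S_3=2
t=3: S=2, d=0, jump=0, S_4=2
t=4: S=2, d=3, jump=-2, S_5=0
t=5: S=0, d=1, jump=2, S_6=2
t=6: S=2, d=5, jump=0, S_7=2
t=7: S=2, d=4, jump=0, S_8=2
t=8: S=2, d=2, jump=3, S_9=5
t=9: S=5, d=3, jump=-2, S_10=3
t=10: S=3, d=5, jump=0, S_11=3
t=11: S=3, d=3, jump=-2, S_12=1


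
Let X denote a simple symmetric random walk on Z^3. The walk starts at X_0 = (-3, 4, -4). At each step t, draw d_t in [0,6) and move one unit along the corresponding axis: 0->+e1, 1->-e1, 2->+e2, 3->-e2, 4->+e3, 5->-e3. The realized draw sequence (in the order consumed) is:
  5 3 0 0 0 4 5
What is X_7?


t=0: X=(-3, 4, -4), d=5 → -e3, X_1=(-3, 4, -5)
t=1: X=(-3, 4, -5), d=3 → -e2, X_2=(-3, 3, -5)
t=2: X=(-3, 3, -5), d=0 → +e1, X_3=(-2, 3, -5)
t=3: X=(-2, 3, -5), d=0 → +e1, X_4=(-1, 3, -5)
t=4: X=(-1, 3, -5), d=0 → +e1, X_5=(0, 3, -5)
t=5: X=(0, 3, -5), d=4 → +e3, X_6=(0, 3, -4)
t=6: X=(0, 3, -4), d=5 → -e3, X_7=(0, 3, -5)

(0, 3, -5)


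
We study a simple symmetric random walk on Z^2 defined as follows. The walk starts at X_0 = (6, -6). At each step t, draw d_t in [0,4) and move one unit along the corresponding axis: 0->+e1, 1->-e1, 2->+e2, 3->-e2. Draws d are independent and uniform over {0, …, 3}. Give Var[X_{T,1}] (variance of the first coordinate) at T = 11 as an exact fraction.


Outcome values over d=0..3: [1, -1, 0, 0]
Σy = 0, Σy² = 2, M = 4
μ = 0/4 = 0,  σ² = 2/4 − (0)² = 1/2
Independent increments: Var[X_11] = 11·σ² = 11·(1/2) = 11/2

11/2


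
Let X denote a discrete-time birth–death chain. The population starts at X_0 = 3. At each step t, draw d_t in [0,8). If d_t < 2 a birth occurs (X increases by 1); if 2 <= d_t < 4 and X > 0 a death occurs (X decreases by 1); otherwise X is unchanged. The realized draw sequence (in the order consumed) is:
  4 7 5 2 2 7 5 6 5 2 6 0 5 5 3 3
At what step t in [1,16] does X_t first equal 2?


t=0: X=3, d=4 → hold, X_1=3
t=1: X=3, d=7 → hold, X_2=3
t=2: X=3, d=5 → hold, X_3=3
t=3: X=3, d=2 → death, X_4=2
t=4: X=2, d=2 → death, X_5=1
t=5: X=1, d=7 → hold, X_6=1
t=6: X=1, d=5 → hold, X_7=1
t=7: X=1, d=6 → hold, X_8=1
t=8: X=1, d=5 → hold, X_9=1
t=9: X=1, d=2 → death, X_10=0
t=10: X=0, d=6 → hold, X_11=0
t=11: X=0, d=0 → birth, X_12=1
t=12: X=1, d=5 → hold, X_13=1
t=13: X=1, d=5 → hold, X_14=1
t=14: X=1, d=3 → death, X_15=0
t=15: X=0, d=3 → hold, X_16=0

4


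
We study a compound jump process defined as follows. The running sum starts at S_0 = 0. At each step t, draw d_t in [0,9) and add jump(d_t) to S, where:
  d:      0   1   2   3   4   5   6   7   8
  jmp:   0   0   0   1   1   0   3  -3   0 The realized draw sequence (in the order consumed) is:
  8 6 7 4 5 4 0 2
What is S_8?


t=0: S=0, d=8, jump=0, S_1=0
t=1: S=0, d=6, jump=3, S_2=3
t=2: S=3, d=7, jump=-3, S_3=0
t=3: S=0, d=4, jump=1, S_4=1
t=4: S=1, d=5, jump=0, S_5=1
t=5: S=1, d=4, jump=1, S_6=2
t=6: S=2, d=0, jump=0, S_7=2
t=7: S=2, d=2, jump=0, S_8=2

2


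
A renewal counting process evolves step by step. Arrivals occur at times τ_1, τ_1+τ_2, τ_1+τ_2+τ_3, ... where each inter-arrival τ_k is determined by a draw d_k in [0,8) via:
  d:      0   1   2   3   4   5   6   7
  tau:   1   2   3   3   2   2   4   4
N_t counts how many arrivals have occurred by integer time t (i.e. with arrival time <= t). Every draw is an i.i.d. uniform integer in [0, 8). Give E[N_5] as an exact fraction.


54057/32768

Inter-arrival values over d=0..7: [1, 2, 3, 3, 2, 2, 4, 4]
Each d has probability 1/8, so the pmf of τ is: f(1) = 1/8, f(2) = 3/8, f(3) = 1/4, f(4) = 1/4
Renewal equation for m(n) = E[N_n]: condition on τ_1 = k (if k <= n, one arrival plus a fresh copy on the remaining n−k steps): m(n) = F(n) + Σ_{k<=n} f(k)·m(n−k), where F(n) = P(τ <= n) and m(0) = 0
m(1) = F(1) = 1/8
m(2) = F(2) + f(1)·m(1) = 1/2 + 1/8·1/8 = 33/64
m(3) = F(3) + f(1)·m(2) + f(2)·m(1) = 3/4 + 1/8·33/64 + 3/8·1/8 = 441/512
m(4) = F(4) + f(1)·m(3) + f(2)·m(2) + f(3)·m(1) = 1 + 1/8·441/512 + 3/8·33/64 + 1/4·1/8 = 5457/4096
m(5) = F(5) + f(1)·m(4) + f(2)·m(3) + f(3)·m(2) + f(4)·m(1) = 1 + 1/8·5457/4096 + 3/8·441/512 + 1/4·33/64 + 1/4·1/8 = 54057/32768
E[N_5] = m(5) = 54057/32768
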